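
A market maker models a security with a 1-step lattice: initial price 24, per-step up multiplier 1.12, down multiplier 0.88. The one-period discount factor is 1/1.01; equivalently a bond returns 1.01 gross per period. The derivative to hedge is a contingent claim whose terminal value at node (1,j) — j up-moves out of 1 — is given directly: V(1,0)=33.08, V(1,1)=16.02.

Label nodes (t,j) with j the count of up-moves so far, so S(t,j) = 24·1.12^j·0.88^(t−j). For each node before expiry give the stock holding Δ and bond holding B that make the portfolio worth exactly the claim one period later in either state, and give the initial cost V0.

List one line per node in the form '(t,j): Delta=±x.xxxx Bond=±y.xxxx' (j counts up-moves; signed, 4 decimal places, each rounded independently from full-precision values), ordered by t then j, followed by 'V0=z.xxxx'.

(0,0): Delta=-2.9618 Bond=94.6865
V0=23.6031

Since d<R<u, set p* = (R−d)/(u−d) = 0.5417; price each node as the discounted p*-expectation of its children.
Terminal payoffs: V(1,0)=33.0800, V(1,1)=16.0200
Node (0,0) S=24.0000: V=(p*·16.0200+(1−p*)·33.0800)/1.01=23.6031; Δ=(16.0200−33.0800)/(26.8800−21.1200)=-2.9618; B=V−Δ·S=94.6865
Self-financing check: at every node Δ·S+B equals the discounted successor values.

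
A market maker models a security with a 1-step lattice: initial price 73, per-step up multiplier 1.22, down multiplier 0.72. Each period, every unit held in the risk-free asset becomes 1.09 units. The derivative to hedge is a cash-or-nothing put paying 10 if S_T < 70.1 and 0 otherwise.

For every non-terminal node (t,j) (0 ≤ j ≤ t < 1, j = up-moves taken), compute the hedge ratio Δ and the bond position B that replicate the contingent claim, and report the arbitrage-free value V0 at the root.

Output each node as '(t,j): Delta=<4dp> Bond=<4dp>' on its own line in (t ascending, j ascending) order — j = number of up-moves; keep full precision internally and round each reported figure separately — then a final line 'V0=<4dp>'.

(0,0): Delta=-0.2740 Bond=22.3853
V0=2.3853

Risk-neutral probability p* = (R−d)/(u−d) = (1.09−0.72)/(1.22−0.72) = 0.7400.
Terminal payoffs: V(1,0)=10.0000, V(1,1)=0.0000
(0,0): S=73.0000. Δ = (V_up−V_dn)/(S_up−S_dn) = (0.0000−10.0000)/(89.0600−52.5600) = -0.2740. V = [p*·0.0000 + (1−p*)·10.0000]/1.09 = 2.3853. B = V − Δ·S = 22.3853.
Root portfolio cost Δ·73+B reproduces V0=2.3853.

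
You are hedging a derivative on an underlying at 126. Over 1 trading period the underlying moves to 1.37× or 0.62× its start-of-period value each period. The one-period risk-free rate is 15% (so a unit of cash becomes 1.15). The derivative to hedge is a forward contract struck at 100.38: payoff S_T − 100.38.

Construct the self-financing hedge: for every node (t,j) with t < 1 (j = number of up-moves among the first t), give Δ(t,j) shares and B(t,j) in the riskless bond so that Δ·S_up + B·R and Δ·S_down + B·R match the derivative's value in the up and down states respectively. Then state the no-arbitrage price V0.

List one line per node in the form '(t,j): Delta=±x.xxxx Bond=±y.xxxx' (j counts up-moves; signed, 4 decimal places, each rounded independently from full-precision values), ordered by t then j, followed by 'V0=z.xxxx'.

(0,0): Delta=1.0000 Bond=-87.2870
V0=38.7130

Since d<R<u, set p* = (R−d)/(u−d) = 0.7067; price each node as the discounted p*-expectation of its children.
Terminal values V(1,·): V(1,0)=-22.2600, V(1,1)=72.2400
Node (0,0) S=126.0000: V=(p*·72.2400+(1−p*)·-22.2600)/1.15=38.7130; Δ=(72.2400−-22.2600)/(172.6200−78.1200)=1.0000; B=V−Δ·S=-87.2870
Self-financing check: at every node Δ·S+B equals the discounted successor values.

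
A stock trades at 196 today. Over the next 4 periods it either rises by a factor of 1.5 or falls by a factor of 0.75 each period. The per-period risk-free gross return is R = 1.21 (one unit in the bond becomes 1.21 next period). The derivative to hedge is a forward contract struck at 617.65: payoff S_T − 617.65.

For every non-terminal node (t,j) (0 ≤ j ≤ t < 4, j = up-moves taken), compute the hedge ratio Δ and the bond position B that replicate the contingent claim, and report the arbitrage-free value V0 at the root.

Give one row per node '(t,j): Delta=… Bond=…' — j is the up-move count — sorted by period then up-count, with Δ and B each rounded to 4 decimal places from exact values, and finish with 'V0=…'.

(0,0): Delta=1.0000 Bond=-288.1383
(1,0): Delta=1.0000 Bond=-348.6473
(1,1): Delta=1.0000 Bond=-348.6473
(2,0): Delta=1.0000 Bond=-421.8633
(2,1): Delta=1.0000 Bond=-421.8633
(2,2): Delta=1.0000 Bond=-421.8633
(3,0): Delta=1.0000 Bond=-510.4545
(3,1): Delta=1.0000 Bond=-510.4545
(3,2): Delta=1.0000 Bond=-510.4545
(3,3): Delta=1.0000 Bond=-510.4545
V0=-92.1383

The replicating-portfolio and risk-neutral prices coincide; use p* = (1.21−0.75)/(1.5−0.75) = 0.6133 for the latter.
Payoff layer (t=4): V(4,0)=-555.6344, V(4,1)=-493.6187, V(4,2)=-369.5875, V(4,3)=-121.5250, V(4,4)=374.6000
Node (3,0) S=82.6875: V=(p*·-493.6187+(1−p*)·-555.6344)/1.21=-427.7670; Δ=(-493.6187−-555.6344)/(124.0312−62.0156)=1.0000; B=V−Δ·S=-510.4545
Node (3,1) S=165.3750: V=(p*·-369.5875+(1−p*)·-493.6187)/1.21=-345.0795; Δ=(-369.5875−-493.6187)/(248.0625−124.0312)=1.0000; B=V−Δ·S=-510.4545
Node (3,2) S=330.7500: V=(p*·-121.5250+(1−p*)·-369.5875)/1.21=-179.7045; Δ=(-121.5250−-369.5875)/(496.1250−248.0625)=1.0000; B=V−Δ·S=-510.4545
Node (3,3) S=661.5000: V=(p*·374.6000+(1−p*)·-121.5250)/1.21=151.0455; Δ=(374.6000−-121.5250)/(992.2500−496.1250)=1.0000; B=V−Δ·S=-510.4545
Node (2,0) S=110.2500: V=(p*·-345.0795+(1−p*)·-427.7670)/1.21=-311.6133; Δ=(-345.0795−-427.7670)/(165.3750−82.6875)=1.0000; B=V−Δ·S=-421.8633
Node (2,1) S=220.5000: V=(p*·-179.7045+(1−p*)·-345.0795)/1.21=-201.3633; Δ=(-179.7045−-345.0795)/(330.7500−165.3750)=1.0000; B=V−Δ·S=-421.8633
Node (2,2) S=441.0000: V=(p*·151.0455+(1−p*)·-179.7045)/1.21=19.1367; Δ=(151.0455−-179.7045)/(661.5000−330.7500)=1.0000; B=V−Δ·S=-421.8633
Node (1,0) S=147.0000: V=(p*·-201.3633+(1−p*)·-311.6133)/1.21=-201.6473; Δ=(-201.3633−-311.6133)/(220.5000−110.2500)=1.0000; B=V−Δ·S=-348.6473
Node (1,1) S=294.0000: V=(p*·19.1367+(1−p*)·-201.3633)/1.21=-54.6473; Δ=(19.1367−-201.3633)/(441.0000−220.5000)=1.0000; B=V−Δ·S=-348.6473
Node (0,0) S=196.0000: V=(p*·-54.6473+(1−p*)·-201.6473)/1.21=-92.1383; Δ=(-54.6473−-201.6473)/(294.0000−147.0000)=1.0000; B=V−Δ·S=-288.1383
The time-0 hedge costs -92.1383, which is the no-arbitrage price.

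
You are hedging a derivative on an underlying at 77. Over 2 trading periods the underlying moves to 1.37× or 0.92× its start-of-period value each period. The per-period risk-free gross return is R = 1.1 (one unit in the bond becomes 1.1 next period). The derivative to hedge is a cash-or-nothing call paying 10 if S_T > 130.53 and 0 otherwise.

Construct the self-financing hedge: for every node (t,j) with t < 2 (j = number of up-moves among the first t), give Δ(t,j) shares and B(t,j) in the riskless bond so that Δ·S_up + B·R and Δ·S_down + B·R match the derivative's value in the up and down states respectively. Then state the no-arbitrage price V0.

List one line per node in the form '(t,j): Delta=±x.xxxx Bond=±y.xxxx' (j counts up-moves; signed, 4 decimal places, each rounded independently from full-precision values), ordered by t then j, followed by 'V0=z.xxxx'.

(0,0): Delta=0.1049 Bond=-6.7585
(1,0): Delta=0.0000 Bond=0.0000
(1,1): Delta=0.2107 Bond=-18.5859
V0=1.3223

No-arbitrage ⇒ martingale measure with p* = (R−d)/(u−d) = 0.4000.
Terminal payoffs: V(2,0)=0.0000, V(2,1)=0.0000, V(2,2)=10.0000
  t=1,j=0: stock 70.8400 → up 97.0508 (V=0.0000), down 65.1728 (V=0.0000). Price 0.0000; hedge Δ=0.0000, bond B=0.0000.
  t=1,j=1: stock 105.4900 → up 144.5213 (V=10.0000), down 97.0508 (V=0.0000). Price 3.6364; hedge Δ=0.2107, bond B=-18.5859.
  t=0,j=0: stock 77.0000 → up 105.4900 (V=3.6364), down 70.8400 (V=0.0000). Price 1.3223; hedge Δ=0.1049, bond B=-6.7585.
Each (Δ,B) replicates both successor values, so the strategy is self-financing and V0 is arbitrage-free.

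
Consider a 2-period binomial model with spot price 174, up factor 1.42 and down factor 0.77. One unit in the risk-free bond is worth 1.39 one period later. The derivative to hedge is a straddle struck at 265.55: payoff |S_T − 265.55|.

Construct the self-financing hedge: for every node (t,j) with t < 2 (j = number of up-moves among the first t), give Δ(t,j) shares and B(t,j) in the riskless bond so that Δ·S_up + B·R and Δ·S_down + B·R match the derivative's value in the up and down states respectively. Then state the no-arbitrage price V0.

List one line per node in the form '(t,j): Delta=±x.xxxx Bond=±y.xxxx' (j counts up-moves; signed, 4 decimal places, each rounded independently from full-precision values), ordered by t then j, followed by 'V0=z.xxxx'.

(0,0): Delta=0.0351 Bond=37.6657
(1,0): Delta=-1.0000 Bond=191.0432
(1,1): Delta=0.0623 Bond=45.6447
V0=43.7798

The replicating-portfolio and risk-neutral prices coincide; use p* = (1.39−0.77)/(1.42−0.77) = 0.9538 for the latter.
Terminal payoffs: V(2,0)=162.3854, V(2,1)=75.2984, V(2,2)=85.3036
Node (1,0) S=133.9800: V=(p*·75.2984+(1−p*)·162.3854)/1.39=57.0632; Δ=(75.2984−162.3854)/(190.2516−103.1646)=-1.0000; B=V−Δ·S=191.0432
Node (1,1) S=247.0800: V=(p*·85.3036+(1−p*)·75.2984)/1.39=61.0373; Δ=(85.3036−75.2984)/(350.8536−190.2516)=0.0623; B=V−Δ·S=45.6447
Node (0,0) S=174.0000: V=(p*·61.0373+(1−p*)·57.0632)/1.39=43.7798; Δ=(61.0373−57.0632)/(247.0800−133.9800)=0.0351; B=V−Δ·S=37.6657
Root portfolio cost Δ·174+B reproduces V0=43.7798.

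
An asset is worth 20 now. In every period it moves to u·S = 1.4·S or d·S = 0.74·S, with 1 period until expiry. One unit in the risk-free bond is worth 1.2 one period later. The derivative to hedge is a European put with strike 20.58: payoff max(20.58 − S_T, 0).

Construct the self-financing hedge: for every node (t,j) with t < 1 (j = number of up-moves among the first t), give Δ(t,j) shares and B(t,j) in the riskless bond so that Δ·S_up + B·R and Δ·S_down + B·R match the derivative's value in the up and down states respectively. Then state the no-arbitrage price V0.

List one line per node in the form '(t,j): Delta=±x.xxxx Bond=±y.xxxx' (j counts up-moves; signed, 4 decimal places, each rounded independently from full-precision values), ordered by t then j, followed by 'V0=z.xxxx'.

(0,0): Delta=-0.4379 Bond=10.2172
V0=1.4596

No-arbitrage ⇒ martingale measure with p* = (R−d)/(u−d) = 0.6970.
Terminal payoffs: V(1,0)=5.7800, V(1,1)=0.0000
(0,0): S=20.0000. Δ = (V_up−V_dn)/(S_up−S_dn) = (0.0000−5.7800)/(28.0000−14.8000) = -0.4379. V = [p*·0.0000 + (1−p*)·5.7800]/1.2 = 1.4596. B = V − Δ·S = 10.2172.
The time-0 hedge costs 1.4596, which is the no-arbitrage price.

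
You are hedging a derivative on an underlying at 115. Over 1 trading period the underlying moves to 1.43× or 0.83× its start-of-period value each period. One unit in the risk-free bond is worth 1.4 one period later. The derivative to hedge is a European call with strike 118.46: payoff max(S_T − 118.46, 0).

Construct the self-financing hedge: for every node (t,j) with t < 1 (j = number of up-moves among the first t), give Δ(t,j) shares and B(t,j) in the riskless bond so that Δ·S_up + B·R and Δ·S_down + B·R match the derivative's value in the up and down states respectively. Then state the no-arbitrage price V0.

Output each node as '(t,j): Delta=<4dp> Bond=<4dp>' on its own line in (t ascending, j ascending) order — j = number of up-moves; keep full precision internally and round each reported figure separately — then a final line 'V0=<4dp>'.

The replicating-portfolio and risk-neutral prices coincide; use p* = (1.4−0.83)/(1.43−0.83) = 0.9500 for the latter.
Terminal values V(1,·): V(1,0)=0.0000, V(1,1)=45.9900
  t=0,j=0: stock 115.0000 → up 164.4500 (V=45.9900), down 95.4500 (V=0.0000). Price 31.2075; hedge Δ=0.6665, bond B=-45.4425.
Each (Δ,B) replicates both successor values, so the strategy is self-financing and V0 is arbitrage-free.

(0,0): Delta=0.6665 Bond=-45.4425
V0=31.2075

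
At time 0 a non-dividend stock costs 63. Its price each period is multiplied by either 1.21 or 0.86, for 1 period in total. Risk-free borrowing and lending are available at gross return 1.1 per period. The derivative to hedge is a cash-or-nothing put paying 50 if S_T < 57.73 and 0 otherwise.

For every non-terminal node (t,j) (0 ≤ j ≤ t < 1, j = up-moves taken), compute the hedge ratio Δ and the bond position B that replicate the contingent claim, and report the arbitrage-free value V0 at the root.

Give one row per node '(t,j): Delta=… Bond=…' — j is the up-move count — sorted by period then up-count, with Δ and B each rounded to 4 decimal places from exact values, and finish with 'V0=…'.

Risk-neutral probability p* = (R−d)/(u−d) = (1.1−0.86)/(1.21−0.86) = 0.6857.
Terminal payoffs: V(1,0)=50.0000, V(1,1)=0.0000
  t=0,j=0: stock 63.0000 → up 76.2300 (V=0.0000), down 54.1800 (V=50.0000). Price 14.2857; hedge Δ=-2.2676, bond B=157.1429.
Root portfolio cost Δ·63+B reproduces V0=14.2857.

(0,0): Delta=-2.2676 Bond=157.1429
V0=14.2857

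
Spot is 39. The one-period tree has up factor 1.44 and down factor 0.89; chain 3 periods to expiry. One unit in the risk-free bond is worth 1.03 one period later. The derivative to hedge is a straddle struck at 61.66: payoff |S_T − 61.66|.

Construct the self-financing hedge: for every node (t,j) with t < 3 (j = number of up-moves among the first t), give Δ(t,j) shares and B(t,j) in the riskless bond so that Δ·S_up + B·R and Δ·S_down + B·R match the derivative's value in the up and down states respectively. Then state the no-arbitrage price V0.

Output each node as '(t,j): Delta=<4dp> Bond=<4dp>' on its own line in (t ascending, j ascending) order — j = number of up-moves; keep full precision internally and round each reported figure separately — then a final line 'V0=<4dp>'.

The replicating-portfolio and risk-neutral prices coincide; use p* = (1.03−0.89)/(1.44−0.89) = 0.2545 for the latter.
Terminal payoffs: V(3,0)=34.1662, V(3,1)=17.1757, V(3,2)=10.3147, V(3,3)=54.7934
Node (2,0) S=30.8919: V=(p*·17.1757+(1−p*)·34.1662)/1.03=28.9722; Δ=(17.1757−34.1662)/(44.4843−27.4938)=-1.0000; B=V−Δ·S=59.8641
Node (2,1) S=49.9824: V=(p*·10.3147+(1−p*)·17.1757)/1.03=14.9798; Δ=(10.3147−17.1757)/(71.9747−44.4843)=-0.2496; B=V−Δ·S=27.4544
Node (2,2) S=80.8704: V=(p*·54.7934+(1−p*)·10.3147)/1.03=21.0063; Δ=(54.7934−10.3147)/(116.4534−71.9747)=1.0000; B=V−Δ·S=-59.8641
Node (1,0) S=34.7100: V=(p*·14.9798+(1−p*)·28.9722)/1.03=24.6704; Δ=(14.9798−28.9722)/(49.9824−30.8919)=-0.7329; B=V−Δ·S=50.1110
Node (1,1) S=56.1600: V=(p*·21.0063+(1−p*)·14.9798)/1.03=16.0329; Δ=(21.0063−14.9798)/(80.8704−49.9824)=0.1951; B=V−Δ·S=5.0756
Node (0,0) S=39.0000: V=(p*·16.0329+(1−p*)·24.6704)/1.03=21.8172; Δ=(16.0329−24.6704)/(56.1600−34.7100)=-0.4027; B=V−Δ·S=37.5218
Each (Δ,B) replicates both successor values, so the strategy is self-financing and V0 is arbitrage-free.

(0,0): Delta=-0.4027 Bond=37.5218
(1,0): Delta=-0.7329 Bond=50.1110
(1,1): Delta=0.1951 Bond=5.0756
(2,0): Delta=-1.0000 Bond=59.8641
(2,1): Delta=-0.2496 Bond=27.4544
(2,2): Delta=1.0000 Bond=-59.8641
V0=21.8172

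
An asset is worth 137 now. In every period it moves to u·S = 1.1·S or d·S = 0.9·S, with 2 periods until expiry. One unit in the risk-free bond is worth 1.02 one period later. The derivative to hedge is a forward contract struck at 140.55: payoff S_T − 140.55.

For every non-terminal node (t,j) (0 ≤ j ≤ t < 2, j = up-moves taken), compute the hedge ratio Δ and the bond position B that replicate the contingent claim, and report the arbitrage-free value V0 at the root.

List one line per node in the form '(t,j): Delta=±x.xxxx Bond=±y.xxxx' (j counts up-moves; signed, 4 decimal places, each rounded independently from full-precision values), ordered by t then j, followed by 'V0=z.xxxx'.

(0,0): Delta=1.0000 Bond=-135.0923
(1,0): Delta=1.0000 Bond=-137.7941
(1,1): Delta=1.0000 Bond=-137.7941
V0=1.9077

No-arbitrage ⇒ martingale measure with p* = (R−d)/(u−d) = 0.6000.
Terminal payoffs: V(2,0)=-29.5800, V(2,1)=-4.9200, V(2,2)=25.2200
Node (1,0) S=123.3000: V=(p*·-4.9200+(1−p*)·-29.5800)/1.02=-14.4941; Δ=(-4.9200−-29.5800)/(135.6300−110.9700)=1.0000; B=V−Δ·S=-137.7941
Node (1,1) S=150.7000: V=(p*·25.2200+(1−p*)·-4.9200)/1.02=12.9059; Δ=(25.2200−-4.9200)/(165.7700−135.6300)=1.0000; B=V−Δ·S=-137.7941
Node (0,0) S=137.0000: V=(p*·12.9059+(1−p*)·-14.4941)/1.02=1.9077; Δ=(12.9059−-14.4941)/(150.7000−123.3000)=1.0000; B=V−Δ·S=-135.0923
The time-0 hedge costs 1.9077, which is the no-arbitrage price.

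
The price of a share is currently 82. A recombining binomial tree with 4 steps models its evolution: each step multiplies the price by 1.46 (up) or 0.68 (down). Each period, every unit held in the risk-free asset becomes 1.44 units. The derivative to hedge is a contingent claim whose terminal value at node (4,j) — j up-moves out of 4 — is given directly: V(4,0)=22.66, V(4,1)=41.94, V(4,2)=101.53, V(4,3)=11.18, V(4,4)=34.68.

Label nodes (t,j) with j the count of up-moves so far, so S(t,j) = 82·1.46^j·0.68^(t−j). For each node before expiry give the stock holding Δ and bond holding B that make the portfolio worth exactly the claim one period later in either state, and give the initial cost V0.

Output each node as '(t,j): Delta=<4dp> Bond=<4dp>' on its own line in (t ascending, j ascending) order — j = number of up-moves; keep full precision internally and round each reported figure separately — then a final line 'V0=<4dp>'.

(0,0): Delta=0.0799 Bond=1.0555
(1,0): Delta=-0.9179 Bond=57.1580
(1,1): Delta=0.0921 Bond=0.0557
(2,0): Delta=1.3749 Bond=-4.6313
(2,1): Delta=-0.9460 Bond=84.5954
(2,2): Delta=0.1048 Bond=-2.1439
(3,0): Delta=0.9587 Bond=4.0637
(3,1): Delta=1.3800 Bond=-6.9516
(3,2): Delta=-0.9746 Bond=125.2060
(3,3): Delta=0.1181 Bond=-6.4633
V0=7.6053

Risk-neutral probability p* = (R−d)/(u−d) = (1.44−0.68)/(1.46−0.68) = 0.9744.
Terminal payoffs: V(4,0)=22.6600, V(4,1)=41.9400, V(4,2)=101.5300, V(4,3)=11.1800, V(4,4)=34.6800
  t=3,j=0: stock 25.7834 → up 37.6438 (V=41.9400), down 17.5327 (V=22.6600). Price 28.7817; hedge Δ=0.9587, bond B=4.0637.
  t=3,j=1: stock 55.3585 → up 80.8235 (V=101.5300), down 37.6438 (V=41.9400). Price 69.4459; hedge Δ=1.3800, bond B=-6.9516.
  t=3,j=2: stock 118.8580 → up 173.5327 (V=11.1800), down 80.8235 (V=101.5300). Price 9.3727; hedge Δ=-0.9746, bond B=125.2060.
  t=3,j=3: stock 255.1952 → up 372.5849 (V=34.6800), down 173.5327 (V=11.1800). Price 23.6649; hedge Δ=0.1181, bond B=-6.4633.
  t=2,j=0: stock 37.9168 → up 55.3585 (V=69.4459), down 25.7834 (V=28.7817). Price 47.5022; hedge Δ=1.3749, bond B=-4.6313.
  t=2,j=1: stock 81.4096 → up 118.8580 (V=9.3727), down 55.3585 (V=69.4459). Price 7.5785; hedge Δ=-0.9460, bond B=84.5954.
  t=2,j=2: stock 174.7912 → up 255.1952 (V=23.6649), down 118.8580 (V=9.3727). Price 16.1795; hedge Δ=0.1048, bond B=-2.1439.
  t=1,j=0: stock 55.7600 → up 81.4096 (V=7.5785), down 37.9168 (V=47.5022). Price 5.9737; hedge Δ=-0.9179, bond B=57.1580.
  t=1,j=1: stock 119.7200 → up 174.7912 (V=16.1795), down 81.4096 (V=7.5785). Price 11.0826; hedge Δ=0.0921, bond B=0.0557.
  t=0,j=0: stock 82.0000 → up 119.7200 (V=11.0826), down 55.7600 (V=5.9737). Price 7.6053; hedge Δ=0.0799, bond B=1.0555.
Each (Δ,B) replicates both successor values, so the strategy is self-financing and V0 is arbitrage-free.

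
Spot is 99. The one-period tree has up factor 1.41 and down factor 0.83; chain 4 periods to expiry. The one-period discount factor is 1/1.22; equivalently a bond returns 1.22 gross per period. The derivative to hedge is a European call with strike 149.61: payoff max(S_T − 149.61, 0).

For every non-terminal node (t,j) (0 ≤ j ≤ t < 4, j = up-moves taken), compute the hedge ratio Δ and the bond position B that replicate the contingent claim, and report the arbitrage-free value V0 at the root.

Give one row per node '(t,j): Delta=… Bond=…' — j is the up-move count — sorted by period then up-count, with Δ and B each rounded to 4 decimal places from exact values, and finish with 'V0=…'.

Risk-neutral probability p* = (R−d)/(u−d) = (1.22−0.83)/(1.41−0.83) = 0.6724.
Payoff layer (t=4): V(4,0)=0.0000, V(4,1)=0.0000, V(4,2)=0.0000, V(4,3)=80.7307, V(4,4)=241.6916
Node (3,0) S=56.6069: V=(p*·0.0000+(1−p*)·0.0000)/1.22=0.0000; Δ=(0.0000−0.0000)/(79.8157−46.9837)=0.0000; B=V−Δ·S=0.0000
Node (3,1) S=96.1636: V=(p*·0.0000+(1−p*)·0.0000)/1.22=0.0000; Δ=(0.0000−0.0000)/(135.5906−79.8157)=0.0000; B=V−Δ·S=0.0000
Node (3,2) S=163.3622: V=(p*·80.7307+(1−p*)·0.0000)/1.22=44.4954; Δ=(80.7307−0.0000)/(230.3407−135.5906)=0.8520; B=V−Δ·S=-94.6954
Node (3,3) S=277.5189: V=(p*·241.6916+(1−p*)·80.7307)/1.22=154.8877; Δ=(241.6916−80.7307)/(391.3016−230.3407)=1.0000; B=V−Δ·S=-122.6311
Node (2,0) S=68.2011: V=(p*·0.0000+(1−p*)·0.0000)/1.22=0.0000; Δ=(0.0000−0.0000)/(96.1636−56.6069)=0.0000; B=V−Δ·S=0.0000
Node (2,1) S=115.8597: V=(p*·44.4954+(1−p*)·0.0000)/1.22=24.5240; Δ=(44.4954−0.0000)/(163.3622−96.1636)=0.6621; B=V−Δ·S=-52.1922
Node (2,2) S=196.8219: V=(p*·154.8877+(1−p*)·44.4954)/1.22=97.3154; Δ=(154.8877−44.4954)/(277.5189−163.3622)=0.9670; B=V−Δ·S=-93.0162
Node (1,0) S=82.1700: V=(p*·24.5240+(1−p*)·0.0000)/1.22=13.5166; Δ=(24.5240−0.0000)/(115.8597−68.2011)=0.5146; B=V−Δ·S=-28.7662
Node (1,1) S=139.5900: V=(p*·97.3154+(1−p*)·24.5240)/1.22=60.2213; Δ=(97.3154−24.5240)/(196.8219−115.8597)=0.8991; B=V−Δ·S=-65.2810
Node (0,0) S=99.0000: V=(p*·60.2213+(1−p*)·13.5166)/1.22=36.8209; Δ=(60.2213−13.5166)/(139.5900−82.1700)=0.8134; B=V−Δ·S=-43.7043
The time-0 hedge costs 36.8209, which is the no-arbitrage price.

(0,0): Delta=0.8134 Bond=-43.7043
(1,0): Delta=0.5146 Bond=-28.7662
(1,1): Delta=0.8991 Bond=-65.2810
(2,0): Delta=0.0000 Bond=0.0000
(2,1): Delta=0.6621 Bond=-52.1922
(2,2): Delta=0.9670 Bond=-93.0162
(3,0): Delta=0.0000 Bond=0.0000
(3,1): Delta=0.0000 Bond=0.0000
(3,2): Delta=0.8520 Bond=-94.6954
(3,3): Delta=1.0000 Bond=-122.6311
V0=36.8209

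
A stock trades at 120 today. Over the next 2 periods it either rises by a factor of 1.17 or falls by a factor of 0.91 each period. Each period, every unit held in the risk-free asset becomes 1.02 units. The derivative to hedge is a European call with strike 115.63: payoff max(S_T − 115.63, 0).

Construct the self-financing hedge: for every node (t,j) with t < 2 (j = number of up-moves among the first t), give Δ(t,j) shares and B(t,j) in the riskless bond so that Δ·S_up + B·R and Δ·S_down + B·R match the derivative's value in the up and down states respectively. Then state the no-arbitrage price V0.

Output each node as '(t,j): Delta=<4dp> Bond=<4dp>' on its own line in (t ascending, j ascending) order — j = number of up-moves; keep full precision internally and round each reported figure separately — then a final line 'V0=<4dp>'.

The replicating-portfolio and risk-neutral prices coincide; use p* = (1.02−0.91)/(1.17−0.91) = 0.4231 for the latter.
Terminal values V(2,·): V(2,0)=0.0000, V(2,1)=12.1340, V(2,2)=48.6380
(1,0): S=109.2000. Δ = (V_up−V_dn)/(S_up−S_dn) = (12.1340−0.0000)/(127.7640−99.3720) = 0.4274. V = [p*·12.1340 + (1−p*)·0.0000]/1.02 = 5.0330. B = V − Δ·S = -41.6363.
(1,1): S=140.4000. Δ = (V_up−V_dn)/(S_up−S_dn) = (48.6380−12.1340)/(164.2680−127.7640) = 1.0000. V = [p*·48.6380 + (1−p*)·12.1340]/1.02 = 27.0373. B = V − Δ·S = -113.3627.
(0,0): S=120.0000. Δ = (V_up−V_dn)/(S_up−S_dn) = (27.0373−5.0330)/(140.4000−109.2000) = 0.7053. V = [p*·27.0373 + (1−p*)·5.0330]/1.02 = 14.0612. B = V − Δ·S = -70.5707.
The time-0 hedge costs 14.0612, which is the no-arbitrage price.

(0,0): Delta=0.7053 Bond=-70.5707
(1,0): Delta=0.4274 Bond=-41.6363
(1,1): Delta=1.0000 Bond=-113.3627
V0=14.0612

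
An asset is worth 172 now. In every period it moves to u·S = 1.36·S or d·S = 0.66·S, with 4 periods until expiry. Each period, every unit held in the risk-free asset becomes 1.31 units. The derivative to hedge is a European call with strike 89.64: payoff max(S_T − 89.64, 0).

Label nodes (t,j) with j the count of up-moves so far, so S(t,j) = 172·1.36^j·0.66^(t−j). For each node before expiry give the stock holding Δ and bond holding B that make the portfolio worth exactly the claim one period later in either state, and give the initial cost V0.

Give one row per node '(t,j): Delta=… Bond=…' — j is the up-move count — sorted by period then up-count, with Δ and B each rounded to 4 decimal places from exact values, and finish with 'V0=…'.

(0,0): Delta=0.9988 Bond=-30.2170
(1,0): Delta=0.9769 Bond=-37.1037
(1,1): Delta=0.9996 Bond=-39.7751
(2,0): Delta=0.6614 Bond=-24.9669
(2,1): Delta=0.9887 Bond=-50.4242
(2,2): Delta=1.0000 Bond=-52.2347
(3,0): Delta=0.0000 Bond=0.0000
(3,1): Delta=0.6861 Bond=-35.2225
(3,2): Delta=1.0000 Bond=-68.4275
(3,3): Delta=1.0000 Bond=-68.4275
V0=141.5728

Since d<R<u, set p* = (R−d)/(u−d) = 0.9286; price each node as the discounted p*-expectation of its children.
Terminal payoffs: V(4,0)=0.0000, V(4,1)=0.0000, V(4,2)=48.9380, V(4,3)=195.9146, V(4,4)=498.7755
  t=3,j=0: stock 49.4493 → up 67.2511 (V=0.0000), down 32.6365 (V=0.0000). Price 0.0000; hedge Δ=0.0000, bond B=0.0000.
  t=3,j=1: stock 101.8956 → up 138.5780 (V=48.9380), down 67.2511 (V=0.0000). Price 34.6888; hedge Δ=0.6861, bond B=-35.2225.
  t=3,j=2: stock 209.9666 → up 285.5546 (V=195.9146), down 138.5780 (V=48.9380). Price 141.5391; hedge Δ=1.0000, bond B=-68.4275.
  t=3,j=3: stock 432.6584 → up 588.4155 (V=498.7755), down 285.5546 (V=195.9146). Price 364.2310; hedge Δ=1.0000, bond B=-68.4275.
  t=2,j=0: stock 74.9232 → up 101.8956 (V=34.6888), down 49.4493 (V=0.0000). Price 24.5886; hedge Δ=0.6614, bond B=-24.9669.
  t=2,j=1: stock 154.3872 → up 209.9666 (V=141.5391), down 101.8956 (V=34.6888). Price 102.2190; hedge Δ=0.9887, bond B=-50.4242.
  t=2,j=2: stock 318.1312 → up 432.6584 (V=364.2310), down 209.9666 (V=141.5391). Price 265.8965; hedge Δ=1.0000, bond B=-52.2347.
  t=1,j=0: stock 113.5200 → up 154.3872 (V=102.2190), down 74.9232 (V=24.5886). Price 73.7970; hedge Δ=0.9769, bond B=-37.1037.
  t=1,j=1: stock 233.9200 → up 318.1312 (V=265.8965), down 154.3872 (V=102.2190). Price 194.0498; hedge Δ=0.9996, bond B=-39.7751.
  t=0,j=0: stock 172.0000 → up 233.9200 (V=194.0498), down 113.5200 (V=73.7970). Price 141.5728; hedge Δ=0.9988, bond B=-30.2170.
The time-0 hedge costs 141.5728, which is the no-arbitrage price.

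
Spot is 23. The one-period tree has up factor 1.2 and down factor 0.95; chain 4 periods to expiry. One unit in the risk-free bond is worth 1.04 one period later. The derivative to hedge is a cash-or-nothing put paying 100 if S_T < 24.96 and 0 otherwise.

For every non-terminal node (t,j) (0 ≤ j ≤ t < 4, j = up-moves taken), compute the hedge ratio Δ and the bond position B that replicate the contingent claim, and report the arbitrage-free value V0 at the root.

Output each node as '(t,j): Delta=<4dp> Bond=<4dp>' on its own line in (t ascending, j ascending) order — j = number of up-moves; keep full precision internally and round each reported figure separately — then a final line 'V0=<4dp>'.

(0,0): Delta=-6.8394 Bond=203.9144
(1,0): Delta=-7.7993 Bond=233.0451
(1,1): Delta=-5.4884 Bond=174.7838
(2,0): Delta=-6.6704 Bond=218.9349
(2,1): Delta=-9.3880 Bond=284.0237
(2,2): Delta=0.0000 Bond=0.0000
(3,0): Delta=0.0000 Bond=96.1538
(3,1): Delta=-16.0585 Bond=461.5385
(3,2): Delta=0.0000 Bond=0.0000
(3,3): Delta=0.0000 Bond=0.0000
V0=46.6090

Under the risk-neutral measure, an up-move has probability p* = (R−d)/(u−d) = 0.3600 and values discount at R = 1.04.
Payoff layer (t=4): V(4,0)=100.0000, V(4,1)=100.0000, V(4,2)=0.0000, V(4,3)=0.0000, V(4,4)=0.0000
  t=3,j=0: stock 19.7196 → up 23.6635 (V=100.0000), down 18.7336 (V=100.0000). Price 96.1538; hedge Δ=0.0000, bond B=96.1538.
  t=3,j=1: stock 24.9090 → up 29.8908 (V=0.0000), down 23.6635 (V=100.0000). Price 61.5385; hedge Δ=-16.0585, bond B=461.5385.
  t=3,j=2: stock 31.4640 → up 37.7568 (V=0.0000), down 29.8908 (V=0.0000). Price 0.0000; hedge Δ=0.0000, bond B=0.0000.
  t=3,j=3: stock 39.7440 → up 47.6928 (V=0.0000), down 37.7568 (V=0.0000). Price 0.0000; hedge Δ=0.0000, bond B=0.0000.
  t=2,j=0: stock 20.7575 → up 24.9090 (V=61.5385), down 19.7196 (V=96.1538). Price 80.4734; hedge Δ=-6.6704, bond B=218.9349.
  t=2,j=1: stock 26.2200 → up 31.4640 (V=0.0000), down 24.9090 (V=61.5385). Price 37.8698; hedge Δ=-9.3880, bond B=284.0237.
  t=2,j=2: stock 33.1200 → up 39.7440 (V=0.0000), down 31.4640 (V=0.0000). Price 0.0000; hedge Δ=0.0000, bond B=0.0000.
  t=1,j=0: stock 21.8500 → up 26.2200 (V=37.8698), down 20.7575 (V=80.4734). Price 62.6309; hedge Δ=-7.7993, bond B=233.0451.
  t=1,j=1: stock 27.6000 → up 33.1200 (V=0.0000), down 26.2200 (V=37.8698). Price 23.3045; hedge Δ=-5.4884, bond B=174.7838.
  t=0,j=0: stock 23.0000 → up 27.6000 (V=23.3045), down 21.8500 (V=62.6309). Price 46.6090; hedge Δ=-6.8394, bond B=203.9144.
Root portfolio cost Δ·23+B reproduces V0=46.6090.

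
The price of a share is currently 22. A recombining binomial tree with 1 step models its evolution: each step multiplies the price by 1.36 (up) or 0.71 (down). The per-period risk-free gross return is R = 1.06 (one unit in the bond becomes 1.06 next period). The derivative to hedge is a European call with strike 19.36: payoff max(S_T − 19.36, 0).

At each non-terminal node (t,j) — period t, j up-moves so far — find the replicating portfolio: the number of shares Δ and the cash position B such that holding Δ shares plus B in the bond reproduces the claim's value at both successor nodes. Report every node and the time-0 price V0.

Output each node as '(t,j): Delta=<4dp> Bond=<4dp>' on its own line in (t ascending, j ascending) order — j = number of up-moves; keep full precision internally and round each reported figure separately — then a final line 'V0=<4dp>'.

(0,0): Delta=0.7385 Bond=-10.8819
V0=5.3643

Since d<R<u, set p* = (R−d)/(u−d) = 0.5385; price each node as the discounted p*-expectation of its children.
Terminal payoffs: V(1,0)=0.0000, V(1,1)=10.5600
  t=0,j=0: stock 22.0000 → up 29.9200 (V=10.5600), down 15.6200 (V=0.0000). Price 5.3643; hedge Δ=0.7385, bond B=-10.8819.
The time-0 hedge costs 5.3643, which is the no-arbitrage price.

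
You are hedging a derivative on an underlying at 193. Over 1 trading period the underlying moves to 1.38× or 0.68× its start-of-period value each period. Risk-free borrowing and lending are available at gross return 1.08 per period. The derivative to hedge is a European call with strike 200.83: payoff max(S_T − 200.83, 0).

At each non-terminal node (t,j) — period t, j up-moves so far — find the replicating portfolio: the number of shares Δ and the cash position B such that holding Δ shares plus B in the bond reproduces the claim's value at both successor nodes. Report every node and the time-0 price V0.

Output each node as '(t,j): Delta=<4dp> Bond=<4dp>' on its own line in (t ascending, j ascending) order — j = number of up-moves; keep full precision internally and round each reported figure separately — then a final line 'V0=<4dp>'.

(0,0): Delta=0.4849 Bond=-58.9243
V0=34.6614

The replicating-portfolio and risk-neutral prices coincide; use p* = (1.08−0.68)/(1.38−0.68) = 0.5714 for the latter.
At expiry t=1: V(1,0)=0.0000, V(1,1)=65.5100
Node (0,0) S=193.0000: V=(p*·65.5100+(1−p*)·0.0000)/1.08=34.6614; Δ=(65.5100−0.0000)/(266.3400−131.2400)=0.4849; B=V−Δ·S=-58.9243
The time-0 hedge costs 34.6614, which is the no-arbitrage price.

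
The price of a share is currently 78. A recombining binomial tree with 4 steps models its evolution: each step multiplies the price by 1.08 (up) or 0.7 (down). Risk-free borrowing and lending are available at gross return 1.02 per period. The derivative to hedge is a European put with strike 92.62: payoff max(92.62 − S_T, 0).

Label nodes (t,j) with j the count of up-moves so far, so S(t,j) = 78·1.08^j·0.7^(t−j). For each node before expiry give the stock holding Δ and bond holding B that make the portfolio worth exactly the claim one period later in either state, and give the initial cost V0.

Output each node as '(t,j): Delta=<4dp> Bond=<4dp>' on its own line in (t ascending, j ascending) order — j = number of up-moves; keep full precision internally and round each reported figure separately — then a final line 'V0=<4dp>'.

The replicating-portfolio and risk-neutral prices coincide; use p* = (1.02−0.7)/(1.08−0.7) = 0.8421 for the latter.
Payoff layer (t=4): V(4,0)=73.8922, V(4,1)=63.7257, V(4,2)=48.0402, V(4,3)=23.8397, V(4,4)=0.0000
(3,0): S=26.7540. Δ = (V_up−V_dn)/(S_up−S_dn) = (63.7257−73.8922)/(28.8943−18.7278) = -1.0000. V = [p*·63.7257 + (1−p*)·73.8922]/1.02 = 64.0499. B = V − Δ·S = 90.8039.
(3,1): S=41.2776. Δ = (V_up−V_dn)/(S_up−S_dn) = (48.0402−63.7257)/(44.5798−28.8943) = -1.0000. V = [p*·48.0402 + (1−p*)·63.7257]/1.02 = 49.5263. B = V − Δ·S = 90.8039.
(3,2): S=63.6854. Δ = (V_up−V_dn)/(S_up−S_dn) = (23.8397−48.0402)/(68.7803−44.5798) = -1.0000. V = [p*·23.8397 + (1−p*)·48.0402]/1.02 = 27.1185. B = V − Δ·S = 90.8039.
(3,3): S=98.2575. Δ = (V_up−V_dn)/(S_up−S_dn) = (0.0000−23.8397)/(106.1181−68.7803) = -0.6385. V = [p*·0.0000 + (1−p*)·23.8397]/1.02 = 3.6904. B = V − Δ·S = 66.4265.
(2,0): S=38.2200. Δ = (V_up−V_dn)/(S_up−S_dn) = (49.5263−64.0499)/(41.2776−26.7540) = -1.0000. V = [p*·49.5263 + (1−p*)·64.0499]/1.02 = 50.8035. B = V − Δ·S = 89.0235.
(2,1): S=58.9680. Δ = (V_up−V_dn)/(S_up−S_dn) = (27.1185−49.5263)/(63.6854−41.2776) = -1.0000. V = [p*·27.1185 + (1−p*)·49.5263]/1.02 = 30.0555. B = V − Δ·S = 89.0235.
(2,2): S=90.9792. Δ = (V_up−V_dn)/(S_up−S_dn) = (3.6904−27.1185)/(98.2575−63.6854) = -0.6777. V = [p*·3.6904 + (1−p*)·27.1185]/1.02 = 7.2446. B = V − Δ·S = 68.8976.
(1,0): S=54.6000. Δ = (V_up−V_dn)/(S_up−S_dn) = (30.0555−50.8035)/(58.9680−38.2200) = -1.0000. V = [p*·30.0555 + (1−p*)·50.8035]/1.02 = 32.6779. B = V − Δ·S = 87.2779.
(1,1): S=84.2400. Δ = (V_up−V_dn)/(S_up−S_dn) = (7.2446−30.0555)/(90.9792−58.9680) = -0.7126. V = [p*·7.2446 + (1−p*)·30.0555]/1.02 = 10.6337. B = V − Δ·S = 70.6621.
(0,0): S=78.0000. Δ = (V_up−V_dn)/(S_up−S_dn) = (10.6337−32.6779)/(84.2400−54.6000) = -0.7437. V = [p*·10.6337 + (1−p*)·32.6779]/1.02 = 13.8376. B = V − Δ·S = 71.8487.
Each (Δ,B) replicates both successor values, so the strategy is self-financing and V0 is arbitrage-free.

(0,0): Delta=-0.7437 Bond=71.8487
(1,0): Delta=-1.0000 Bond=87.2779
(1,1): Delta=-0.7126 Bond=70.6621
(2,0): Delta=-1.0000 Bond=89.0235
(2,1): Delta=-1.0000 Bond=89.0235
(2,2): Delta=-0.6777 Bond=68.8976
(3,0): Delta=-1.0000 Bond=90.8039
(3,1): Delta=-1.0000 Bond=90.8039
(3,2): Delta=-1.0000 Bond=90.8039
(3,3): Delta=-0.6385 Bond=66.4265
V0=13.8376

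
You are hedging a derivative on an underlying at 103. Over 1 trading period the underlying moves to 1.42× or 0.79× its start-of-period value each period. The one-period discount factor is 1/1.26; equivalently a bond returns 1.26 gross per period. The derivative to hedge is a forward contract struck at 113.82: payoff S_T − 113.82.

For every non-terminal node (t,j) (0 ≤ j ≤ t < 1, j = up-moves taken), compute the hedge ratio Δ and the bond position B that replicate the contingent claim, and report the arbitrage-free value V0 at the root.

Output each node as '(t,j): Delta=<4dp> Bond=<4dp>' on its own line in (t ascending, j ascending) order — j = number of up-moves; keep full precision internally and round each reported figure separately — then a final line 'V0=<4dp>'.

(0,0): Delta=1.0000 Bond=-90.3333
V0=12.6667

The replicating-portfolio and risk-neutral prices coincide; use p* = (1.26−0.79)/(1.42−0.79) = 0.7460 for the latter.
Payoff layer (t=1): V(1,0)=-32.4500, V(1,1)=32.4400
Node (0,0) S=103.0000: V=(p*·32.4400+(1−p*)·-32.4500)/1.26=12.6667; Δ=(32.4400−-32.4500)/(146.2600−81.3700)=1.0000; B=V−Δ·S=-90.3333
Check: Δ(0,0)·S0 + B(0,0) = 12.6667 = V0.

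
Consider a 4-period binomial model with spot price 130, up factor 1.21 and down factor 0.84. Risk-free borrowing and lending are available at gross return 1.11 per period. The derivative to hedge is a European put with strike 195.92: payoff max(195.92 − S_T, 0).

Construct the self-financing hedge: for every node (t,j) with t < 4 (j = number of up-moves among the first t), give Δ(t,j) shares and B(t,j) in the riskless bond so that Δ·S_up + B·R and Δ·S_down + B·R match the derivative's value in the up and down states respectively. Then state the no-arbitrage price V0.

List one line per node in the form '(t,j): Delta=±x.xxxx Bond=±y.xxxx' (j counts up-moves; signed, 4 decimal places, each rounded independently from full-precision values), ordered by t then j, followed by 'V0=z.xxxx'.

(0,0): Delta=-0.5112 Bond=80.9722
(1,0): Delta=-1.0000 Bond=143.2550
(1,1): Delta=-0.3855 Bond=70.1104
(2,0): Delta=-1.0000 Bond=159.0131
(2,1): Delta=-1.0000 Bond=159.0131
(2,2): Delta=-0.2275 Bond=47.7519
(3,0): Delta=-1.0000 Bond=176.5045
(3,1): Delta=-1.0000 Bond=176.5045
(3,2): Delta=-1.0000 Bond=176.5045
(3,3): Delta=-0.0289 Bond=7.2639
V0=14.5149

The replicating-portfolio and risk-neutral prices coincide; use p* = (1.11−0.84)/(1.21−0.84) = 0.7297 for the latter.
Payoff layer (t=4): V(4,0)=131.1967, V(4,1)=102.6877, V(4,2)=61.6210, V(4,3)=2.4655, V(4,4)=0.0000
  t=3,j=0: stock 77.0515 → up 93.2323 (V=102.6877), down 64.7233 (V=131.1967). Price 99.4530; hedge Δ=-1.0000, bond B=176.5045.
  t=3,j=1: stock 110.9909 → up 134.2990 (V=61.6210), down 93.2323 (V=102.6877). Price 65.5136; hedge Δ=-1.0000, bond B=176.5045.
  t=3,j=2: stock 159.8797 → up 193.4545 (V=2.4655), down 134.2990 (V=61.6210). Price 16.6248; hedge Δ=-1.0000, bond B=176.5045.
  t=3,j=3: stock 230.3029 → up 278.6665 (V=0.0000), down 193.4545 (V=2.4655). Price 0.6003; hedge Δ=-0.0289, bond B=7.2639.
  t=2,j=0: stock 91.7280 → up 110.9909 (V=65.5136), down 77.0515 (V=99.4530). Price 67.2851; hedge Δ=-1.0000, bond B=159.0131.
  t=2,j=1: stock 132.1320 → up 159.8797 (V=16.6248), down 110.9909 (V=65.5136). Price 26.8811; hedge Δ=-1.0000, bond B=159.0131.
  t=2,j=2: stock 190.3330 → up 230.3029 (V=0.6003), down 159.8797 (V=16.6248). Price 4.4426; hedge Δ=-0.2275, bond B=47.7519.
  t=1,j=0: stock 109.2000 → up 132.1320 (V=26.8811), down 91.7280 (V=67.2851). Price 34.0550; hedge Δ=-1.0000, bond B=143.2550.
  t=1,j=1: stock 157.3000 → up 190.3330 (V=4.4426), down 132.1320 (V=26.8811). Price 9.4658; hedge Δ=-0.3855, bond B=70.1104.
  t=0,j=0: stock 130.0000 → up 157.3000 (V=9.4658), down 109.2000 (V=34.0550). Price 14.5149; hedge Δ=-0.5112, bond B=80.9722.
Self-financing check: at every node Δ·S+B equals the discounted successor values.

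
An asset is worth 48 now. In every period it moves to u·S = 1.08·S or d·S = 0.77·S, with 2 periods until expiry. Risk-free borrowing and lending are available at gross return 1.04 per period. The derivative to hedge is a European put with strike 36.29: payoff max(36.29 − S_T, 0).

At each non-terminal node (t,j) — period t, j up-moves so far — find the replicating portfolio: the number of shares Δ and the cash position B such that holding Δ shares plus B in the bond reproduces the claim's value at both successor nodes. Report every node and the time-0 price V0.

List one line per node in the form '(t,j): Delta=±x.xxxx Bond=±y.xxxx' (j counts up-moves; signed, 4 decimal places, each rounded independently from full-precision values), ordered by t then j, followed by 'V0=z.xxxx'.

Under the risk-neutral measure, an up-move has probability p* = (R−d)/(u−d) = 0.8710 and values discount at R = 1.04.
Terminal values V(2,·): V(2,0)=7.8308, V(2,1)=0.0000, V(2,2)=0.0000
(1,0): S=36.9600. Δ = (V_up−V_dn)/(S_up−S_dn) = (0.0000−7.8308)/(39.9168−28.4592) = -0.6835. V = [p*·0.0000 + (1−p*)·7.8308]/1.04 = 0.9716. B = V − Δ·S = 26.2322.
(1,1): S=51.8400. Δ = (V_up−V_dn)/(S_up−S_dn) = (0.0000−0.0000)/(55.9872−39.9168) = 0.0000. V = [p*·0.0000 + (1−p*)·0.0000]/1.04 = 0.0000. B = V − Δ·S = 0.0000.
(0,0): S=48.0000. Δ = (V_up−V_dn)/(S_up−S_dn) = (0.0000−0.9716)/(51.8400−36.9600) = -0.0653. V = [p*·0.0000 + (1−p*)·0.9716]/1.04 = 0.1205. B = V − Δ·S = 3.2546.
Each (Δ,B) replicates both successor values, so the strategy is self-financing and V0 is arbitrage-free.

(0,0): Delta=-0.0653 Bond=3.2546
(1,0): Delta=-0.6835 Bond=26.2322
(1,1): Delta=0.0000 Bond=0.0000
V0=0.1205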